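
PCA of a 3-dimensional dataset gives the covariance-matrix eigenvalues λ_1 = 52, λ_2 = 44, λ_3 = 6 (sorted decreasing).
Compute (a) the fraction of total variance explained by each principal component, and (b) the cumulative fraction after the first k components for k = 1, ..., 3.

Step 1 — total variance = trace(Sigma) = Σ λ_i = 52 + 44 + 6 = 102.

Step 2 — fraction explained by component i = λ_i / Σ λ:
  PC1: 52/102 = 0.5098
  PC2: 44/102 = 0.4314
  PC3: 6/102 = 0.0588

Step 3 — cumulative fraction after k components = (λ_1 + ... + λ_k) / Σ λ:
  k = 1: 52/102 = 0.5098
  k = 2: (52 + 44)/102 = 96/102 = 0.9412
  k = 3: (52 + 44 + 6)/102 = 102/102 = 1

Summary (fraction, with percent):

explained: PC1 0.5098 (50.98%), PC2 0.4314 (43.14%), PC3 0.0588 (5.88%);  cumulative: 0.5098, 0.9412, 1


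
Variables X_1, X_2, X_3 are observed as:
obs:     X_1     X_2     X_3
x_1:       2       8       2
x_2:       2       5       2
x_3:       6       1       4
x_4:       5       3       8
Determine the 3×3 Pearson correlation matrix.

Step 1 — column means:
  mean(X_1) = (2 + 2 + 6 + 5) / 4 = 15/4 = 3.75
  mean(X_2) = (8 + 5 + 1 + 3) / 4 = 17/4 = 4.25
  mean(X_3) = (2 + 2 + 4 + 8) / 4 = 16/4 = 4

Step 2 — sample variances and covariances s[i,j] = (1/(n-1)) · Σ_k (x_{k,i} - mean_i) · (x_{k,j} - mean_j), with n-1 = 3:
  s[X_1,X_1] = ((-1.75)·(-1.75) + (-1.75)·(-1.75) + (2.25)·(2.25) + (1.25)·(1.25)) / 3 = 12.75/3 = 4.25
  s[X_1,X_2] = ((-1.75)·(3.75) + (-1.75)·(0.75) + (2.25)·(-3.25) + (1.25)·(-1.25)) / 3 = -16.75/3 = -5.5833
  s[X_1,X_3] = ((-1.75)·(-2) + (-1.75)·(-2) + (2.25)·(0) + (1.25)·(4)) / 3 = 12/3 = 4
  s[X_2,X_2] = ((3.75)·(3.75) + (0.75)·(0.75) + (-3.25)·(-3.25) + (-1.25)·(-1.25)) / 3 = 26.75/3 = 8.9167
  s[X_2,X_3] = ((3.75)·(-2) + (0.75)·(-2) + (-3.25)·(0) + (-1.25)·(4)) / 3 = -14/3 = -4.6667
  s[X_3,X_3] = ((-2)·(-2) + (-2)·(-2) + (0)·(0) + (4)·(4)) / 3 = 24/3 = 8
  Sample standard deviations s_i = √(s[i,i]):
  s(X_1) = √(4.25) = 2.0616
  s(X_2) = √(8.9167) = 2.9861
  s(X_3) = √(8) = 2.8284

Step 3 — r_{ij} = s_{ij} / (s_i · s_j):
  r[X_1,X_1] = 1 (diagonal).
  r[X_1,X_2] = -5.5833 / (2.0616 · 2.9861) = -5.5833 / 6.156 = -0.907
  r[X_1,X_3] = 4 / (2.0616 · 2.8284) = 4 / 5.831 = 0.686
  r[X_2,X_2] = 1 (diagonal).
  r[X_2,X_3] = -4.6667 / (2.9861 · 2.8284) = -4.6667 / 8.4459 = -0.5525
  r[X_3,X_3] = 1 (diagonal).

R is symmetric with unit diagonal. Assembling:

R = [[1, -0.907, 0.686],
 [-0.907, 1, -0.5525],
 [0.686, -0.5525, 1]]


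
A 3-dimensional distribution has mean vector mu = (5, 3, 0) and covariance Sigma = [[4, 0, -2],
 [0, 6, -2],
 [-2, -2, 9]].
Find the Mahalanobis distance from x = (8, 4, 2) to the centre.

Step 1 — centre the observation: (x - mu) = (3, 1, 2).

Step 2 — invert Sigma (cofactor / det for 3×3, or solve directly):
  Sigma^{-1} = [[0.2841, 0.0227, 0.0682],
 [0.0227, 0.1818, 0.0455],
 [0.0682, 0.0455, 0.1364]].

Step 3 — form the quadratic (x - mu)^T · Sigma^{-1} · (x - mu):
  Sigma^{-1} · (x - mu) = (1.0114, 0.3409, 0.5227).
  (x - mu)^T · [Sigma^{-1} · (x - mu)] = (3)·(1.0114) + (1)·(0.3409) + (2)·(0.5227) = 4.4205.

Step 4 — take square root: d = √(4.4205) ≈ 2.1025.

d(x, mu) = √(4.4205) ≈ 2.1025


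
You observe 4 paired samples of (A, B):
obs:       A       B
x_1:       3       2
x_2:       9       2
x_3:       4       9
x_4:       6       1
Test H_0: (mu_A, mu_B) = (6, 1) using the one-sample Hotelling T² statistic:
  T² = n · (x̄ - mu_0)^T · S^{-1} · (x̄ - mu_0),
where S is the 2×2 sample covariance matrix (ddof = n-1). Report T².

Step 1 — sample mean vector:
  mean(A) = (3 + 9 + 4 + 6) / 4 = 22/4 = 5.5
  mean(B) = (2 + 2 + 9 + 1) / 4 = 14/4 = 3.5
  x̄ = (5.5, 3.5),  deviation x̄ - mu_0 = (5.5, 3.5) - (6, 1) = (-0.5, 2.5).

Step 2 — sample covariance matrix, S[i,j] = (1/(n-1)) · Σ_k (x_{k,i} - mean_i) · (x_{k,j} - mean_j), divisor n-1 = 3:
  S[A,A] = ((-2.5)·(-2.5) + (3.5)·(3.5) + (-1.5)·(-1.5) + (0.5)·(0.5)) / 3 = 21/3 = 7
  S[A,B] = ((-2.5)·(-1.5) + (3.5)·(-1.5) + (-1.5)·(5.5) + (0.5)·(-2.5)) / 3 = -11/3 = -3.6667
  S[B,B] = ((-1.5)·(-1.5) + (-1.5)·(-1.5) + (5.5)·(5.5) + (-2.5)·(-2.5)) / 3 = 41/3 = 13.6667
  S = [[7, -3.6667],
 [-3.6667, 13.6667]].

Step 3 — invert S. det(S) = 7·13.6667 - (-3.6667)² = 82.2222.
  S^{-1} = (1/det) · [[d, -b], [-b, a]] = [[0.1662, 0.0446],
 [0.0446, 0.0851]].

Step 4 — quadratic form (x̄ - mu_0)^T · S^{-1} · (x̄ - mu_0):
  S^{-1} · (x̄ - mu_0) = (0.0284, 0.1905),
  (x̄ - mu_0)^T · [...] = (-0.5)·(0.0284) + (2.5)·(0.1905) = 0.4622.

Step 5 — scale by n: T² = 4 · 0.4622 = 1.8486.

T² ≈ 1.8486


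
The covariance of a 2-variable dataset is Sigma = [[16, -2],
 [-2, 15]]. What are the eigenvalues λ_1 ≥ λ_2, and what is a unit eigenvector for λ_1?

Step 1 — characteristic polynomial of 2×2 Sigma:
  det(Sigma - λI) = λ² - trace · λ + det = 0.
  trace = 16 + 15 = 31, det = 16·15 - (-2)² = 236.
Step 2 — discriminant:
  Δ = trace² - 4·det = 961 - 944 = 17.
Step 3 — eigenvalues:
  λ = (trace ± √Δ)/2 = (31 ± 4.1231)/2,
  λ_1 = 17.5616,  λ_2 = 13.4384.

Step 4 — unit eigenvector for λ_1: solve (Sigma - λ_1 I)v = 0. First row:
  (16 - 17.5616)·v_x + (-2)·v_y = 0, i.e. (-1.5616)·v_x + (-2)·v_y = 0,
  so v ∝ (b, λ_1 - a) = (-2, 1.5616); multiply by -1 so the first entry is positive: u = (2, -1.5616).
  ||u|| = √((2)² + (-1.5616)²) = √(6.4384) ≈ 2.5374,
  v_1 = u/||u|| ≈ (0.7882, -0.6154) (||v_1|| = 1).

λ_1 = 17.5616,  λ_2 = 13.4384;  v_1 ≈ (0.7882, -0.6154)


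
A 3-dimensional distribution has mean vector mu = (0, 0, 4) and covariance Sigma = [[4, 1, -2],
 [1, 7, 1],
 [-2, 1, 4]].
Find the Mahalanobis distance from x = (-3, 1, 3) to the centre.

Step 1 — centre the observation: (x - mu) = (-3, 1, -1).

Step 2 — invert Sigma (cofactor / det for 3×3, or solve directly):
  Sigma^{-1} = [[0.375, -0.0833, 0.2083],
 [-0.0833, 0.1667, -0.0833],
 [0.2083, -0.0833, 0.375]].

Step 3 — form the quadratic (x - mu)^T · Sigma^{-1} · (x - mu):
  Sigma^{-1} · (x - mu) = (-1.4167, 0.5, -1.0833).
  (x - mu)^T · [Sigma^{-1} · (x - mu)] = (-3)·(-1.4167) + (1)·(0.5) + (-1)·(-1.0833) = 5.8333.

Step 4 — take square root: d = √(5.8333) ≈ 2.4152.

d(x, mu) = √(5.8333) ≈ 2.4152


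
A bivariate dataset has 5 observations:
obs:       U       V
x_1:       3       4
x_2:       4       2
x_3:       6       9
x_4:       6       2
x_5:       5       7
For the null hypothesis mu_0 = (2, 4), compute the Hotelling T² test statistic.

Step 1 — sample mean vector:
  mean(U) = (3 + 4 + 6 + 6 + 5) / 5 = 24/5 = 4.8
  mean(V) = (4 + 2 + 9 + 2 + 7) / 5 = 24/5 = 4.8
  x̄ = (4.8, 4.8),  deviation x̄ - mu_0 = (4.8, 4.8) - (2, 4) = (2.8, 0.8).

Step 2 — sample covariance matrix, S[i,j] = (1/(n-1)) · Σ_k (x_{k,i} - mean_i) · (x_{k,j} - mean_j), divisor n-1 = 4:
  S[U,U] = ((-1.8)·(-1.8) + (-0.8)·(-0.8) + (1.2)·(1.2) + (1.2)·(1.2) + (0.2)·(0.2)) / 4 = 6.8/4 = 1.7
  S[U,V] = ((-1.8)·(-0.8) + (-0.8)·(-2.8) + (1.2)·(4.2) + (1.2)·(-2.8) + (0.2)·(2.2)) / 4 = 5.8/4 = 1.45
  S[V,V] = ((-0.8)·(-0.8) + (-2.8)·(-2.8) + (4.2)·(4.2) + (-2.8)·(-2.8) + (2.2)·(2.2)) / 4 = 38.8/4 = 9.7
  S = [[1.7, 1.45],
 [1.45, 9.7]].

Step 3 — invert S. det(S) = 1.7·9.7 - (1.45)² = 14.3875.
  S^{-1} = (1/det) · [[d, -b], [-b, a]] = [[0.6742, -0.1008],
 [-0.1008, 0.1182]].

Step 4 — quadratic form (x̄ - mu_0)^T · S^{-1} · (x̄ - mu_0):
  S^{-1} · (x̄ - mu_0) = (1.8071, -0.1877),
  (x̄ - mu_0)^T · [...] = (2.8)·(1.8071) + (0.8)·(-0.1877) = 4.9098.

Step 5 — scale by n: T² = 5 · 4.9098 = 24.5491.

T² ≈ 24.5491


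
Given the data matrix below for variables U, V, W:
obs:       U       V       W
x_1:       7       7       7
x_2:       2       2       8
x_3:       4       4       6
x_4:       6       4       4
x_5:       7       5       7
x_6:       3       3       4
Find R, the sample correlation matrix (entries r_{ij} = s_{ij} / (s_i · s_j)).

Step 1 — column means:
  mean(U) = (7 + 2 + 4 + 6 + 7 + 3) / 6 = 29/6 = 4.8333
  mean(V) = (7 + 2 + 4 + 4 + 5 + 3) / 6 = 25/6 = 4.1667
  mean(W) = (7 + 8 + 6 + 4 + 7 + 4) / 6 = 36/6 = 6

Step 2 — sample variances and covariances s[i,j] = (1/(n-1)) · Σ_k (x_{k,i} - mean_i) · (x_{k,j} - mean_j), with n-1 = 5:
  s[U,U] = ((2.1667)·(2.1667) + (-2.8333)·(-2.8333) + (-0.8333)·(-0.8333) + (1.1667)·(1.1667) + (2.1667)·(2.1667) + (-1.8333)·(-1.8333)) / 5 = 22.8333/5 = 4.5667
  s[U,V] = ((2.1667)·(2.8333) + (-2.8333)·(-2.1667) + (-0.8333)·(-0.1667) + (1.1667)·(-0.1667) + (2.1667)·(0.8333) + (-1.8333)·(-1.1667)) / 5 = 16.1667/5 = 3.2333
  s[U,W] = ((2.1667)·(1) + (-2.8333)·(2) + (-0.8333)·(0) + (1.1667)·(-2) + (2.1667)·(1) + (-1.8333)·(-2)) / 5 = 0/5 = 0
  s[V,V] = ((2.8333)·(2.8333) + (-2.1667)·(-2.1667) + (-0.1667)·(-0.1667) + (-0.1667)·(-0.1667) + (0.8333)·(0.8333) + (-1.1667)·(-1.1667)) / 5 = 14.8333/5 = 2.9667
  s[V,W] = ((2.8333)·(1) + (-2.1667)·(2) + (-0.1667)·(0) + (-0.1667)·(-2) + (0.8333)·(1) + (-1.1667)·(-2)) / 5 = 2/5 = 0.4
  s[W,W] = ((1)·(1) + (2)·(2) + (0)·(0) + (-2)·(-2) + (1)·(1) + (-2)·(-2)) / 5 = 14/5 = 2.8
  Sample standard deviations s_i = √(s[i,i]):
  s(U) = √(4.5667) = 2.137
  s(V) = √(2.9667) = 1.7224
  s(W) = √(2.8) = 1.6733

Step 3 — r_{ij} = s_{ij} / (s_i · s_j):
  r[U,U] = 1 (diagonal).
  r[U,V] = 3.2333 / (2.137 · 1.7224) = 3.2333 / 3.6807 = 0.8784
  r[U,W] = 0 / (2.137 · 1.6733) = 0 / 3.5758 = 0
  r[V,V] = 1 (diagonal).
  r[V,W] = 0.4 / (1.7224 · 1.6733) = 0.4 / 2.8821 = 0.1388
  r[W,W] = 1 (diagonal).

R is symmetric with unit diagonal. Assembling:

R = [[1, 0.8784, 0],
 [0.8784, 1, 0.1388],
 [0, 0.1388, 1]]


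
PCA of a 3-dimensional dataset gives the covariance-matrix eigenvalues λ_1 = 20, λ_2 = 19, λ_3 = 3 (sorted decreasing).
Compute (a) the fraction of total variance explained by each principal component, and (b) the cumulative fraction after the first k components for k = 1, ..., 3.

Step 1 — total variance = trace(Sigma) = Σ λ_i = 20 + 19 + 3 = 42.

Step 2 — fraction explained by component i = λ_i / Σ λ:
  PC1: 20/42 = 0.4762
  PC2: 19/42 = 0.4524
  PC3: 3/42 = 0.0714

Step 3 — cumulative fraction after k components = (λ_1 + ... + λ_k) / Σ λ:
  k = 1: 20/42 = 0.4762
  k = 2: (20 + 19)/42 = 39/42 = 0.9286
  k = 3: (20 + 19 + 3)/42 = 42/42 = 1

Summary (fraction, with percent):

explained: PC1 0.4762 (47.62%), PC2 0.4524 (45.24%), PC3 0.0714 (7.14%);  cumulative: 0.4762, 0.9286, 1


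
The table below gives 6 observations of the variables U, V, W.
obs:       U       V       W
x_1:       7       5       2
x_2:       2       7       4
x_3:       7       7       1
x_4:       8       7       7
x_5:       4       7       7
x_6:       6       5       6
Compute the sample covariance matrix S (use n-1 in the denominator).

Step 1 — column means:
  mean(U) = (7 + 2 + 7 + 8 + 4 + 6) / 6 = 34/6 = 5.6667
  mean(V) = (5 + 7 + 7 + 7 + 7 + 5) / 6 = 38/6 = 6.3333
  mean(W) = (2 + 4 + 1 + 7 + 7 + 6) / 6 = 27/6 = 4.5

Step 2 — sample covariance S[i,j] = (1/(n-1)) · Σ_k (x_{k,i} - mean_i) · (x_{k,j} - mean_j), with n-1 = 5.
  S[U,U] = ((1.3333)·(1.3333) + (-3.6667)·(-3.6667) + (1.3333)·(1.3333) + (2.3333)·(2.3333) + (-1.6667)·(-1.6667) + (0.3333)·(0.3333)) / 5 = 25.3333/5 = 5.0667
  S[U,V] = ((1.3333)·(-1.3333) + (-3.6667)·(0.6667) + (1.3333)·(0.6667) + (2.3333)·(0.6667) + (-1.6667)·(0.6667) + (0.3333)·(-1.3333)) / 5 = -3.3333/5 = -0.6667
  S[U,W] = ((1.3333)·(-2.5) + (-3.6667)·(-0.5) + (1.3333)·(-3.5) + (2.3333)·(2.5) + (-1.6667)·(2.5) + (0.3333)·(1.5)) / 5 = -4/5 = -0.8
  S[V,V] = ((-1.3333)·(-1.3333) + (0.6667)·(0.6667) + (0.6667)·(0.6667) + (0.6667)·(0.6667) + (0.6667)·(0.6667) + (-1.3333)·(-1.3333)) / 5 = 5.3333/5 = 1.0667
  S[V,W] = ((-1.3333)·(-2.5) + (0.6667)·(-0.5) + (0.6667)·(-3.5) + (0.6667)·(2.5) + (0.6667)·(2.5) + (-1.3333)·(1.5)) / 5 = 2/5 = 0.4
  S[W,W] = ((-2.5)·(-2.5) + (-0.5)·(-0.5) + (-3.5)·(-3.5) + (2.5)·(2.5) + (2.5)·(2.5) + (1.5)·(1.5)) / 5 = 33.5/5 = 6.7

S is symmetric (S[j,i] = S[i,j]). Assembling:

S = [[5.0667, -0.6667, -0.8],
 [-0.6667, 1.0667, 0.4],
 [-0.8, 0.4, 6.7]]


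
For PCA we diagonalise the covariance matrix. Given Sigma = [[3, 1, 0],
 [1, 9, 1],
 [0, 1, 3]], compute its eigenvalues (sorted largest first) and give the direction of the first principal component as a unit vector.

Step 1 — characteristic polynomial p(λ) = det(λI - Sigma) = λ³ - tr·λ² + c_1·λ - det, where tr = trace, c_1 = sum of the principal 2×2 minors, det = det(Sigma):
  tr = 3 + 9 + 3 = 15,
  c_1 = (3·9 - (1)²) + (3·3 - (0)²) + (9·3 - (1)²) = 26 + 9 + 26 = 61,
  det = 3·(9·3 - (1)²) - (1)·((1)·3 - (1)·(0)) + (0)·((1)·(1) - 9·(0)) = 3·(26) - (1)·(3) + (0)·(1) = 75.
  So p(λ) = λ³ - 15λ² + 61λ - 75.
Step 2 — look for an integer root (rational root theorem: any rational root is an integer divisor of 75). Testing λ = 3:
  p(3) = 27 - 135 + 183 - 75 = 0  ✓
  Dividing out (λ - 3): p(λ) = (λ - 3)(λ² - 12λ + 25).
Step 3 — remaining eigenvalues from the quadratic λ² - 12λ + 25 = 0:
  Δ = 12² - 4·25 = 144 - 100 = 44,  λ = (12 ± √44)/2 = (12 ± 6.6332)/2 ≈ 9.3166 or 2.6834.
  Sorted: λ_1 = 9.3166,  λ_2 = 3,  λ_3 = 2.6834  (check: sum = 15 = tr ✓).

Step 4 — unit eigenvector for λ_1 ≈ 9.3166: v spans the null space of (Sigma - λ_1 I), whose rows are
  r_1 = (-6.3166, 1, 0),  r_2 = (1, -0.3166, 1),  r_3 = (0, 1, -6.3166).
  v is orthogonal to every row, so take v ∝ r_1 × r_2 = ((1)·(1) - (0)·(-0.3166), (0)·(1) - (-6.3166)·(1), (-6.3166)·(-0.3166) - (1)·(1)) ≈ (1, 6.3166, 1).
  Let u = (1, 6.3166, 1).
  ||u|| = √((1)² + (6.3166)² + (1)²) = √(41.8997) ≈ 6.473,  v_1 = u/||u|| ≈ (0.1545, 0.9758, 0.1545) (||v_1|| = 1).

λ_1 = 9.3166,  λ_2 = 3,  λ_3 = 2.6834;  v_1 ≈ (0.1545, 0.9758, 0.1545)


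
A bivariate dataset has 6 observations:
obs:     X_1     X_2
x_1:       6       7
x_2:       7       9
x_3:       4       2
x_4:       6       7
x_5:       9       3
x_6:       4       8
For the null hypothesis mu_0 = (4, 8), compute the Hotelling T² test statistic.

Step 1 — sample mean vector:
  mean(X_1) = (6 + 7 + 4 + 6 + 9 + 4) / 6 = 36/6 = 6
  mean(X_2) = (7 + 9 + 2 + 7 + 3 + 8) / 6 = 36/6 = 6
  x̄ = (6, 6),  deviation x̄ - mu_0 = (6, 6) - (4, 8) = (2, -2).

Step 2 — sample covariance matrix, S[i,j] = (1/(n-1)) · Σ_k (x_{k,i} - mean_i) · (x_{k,j} - mean_j), divisor n-1 = 5:
  S[X_1,X_1] = ((0)·(0) + (1)·(1) + (-2)·(-2) + (0)·(0) + (3)·(3) + (-2)·(-2)) / 5 = 18/5 = 3.6
  S[X_1,X_2] = ((0)·(1) + (1)·(3) + (-2)·(-4) + (0)·(1) + (3)·(-3) + (-2)·(2)) / 5 = -2/5 = -0.4
  S[X_2,X_2] = ((1)·(1) + (3)·(3) + (-4)·(-4) + (1)·(1) + (-3)·(-3) + (2)·(2)) / 5 = 40/5 = 8
  S = [[3.6, -0.4],
 [-0.4, 8]].

Step 3 — invert S. det(S) = 3.6·8 - (-0.4)² = 28.64.
  S^{-1} = (1/det) · [[d, -b], [-b, a]] = [[0.2793, 0.014],
 [0.014, 0.1257]].

Step 4 — quadratic form (x̄ - mu_0)^T · S^{-1} · (x̄ - mu_0):
  S^{-1} · (x̄ - mu_0) = (0.5307, -0.2235),
  (x̄ - mu_0)^T · [...] = (2)·(0.5307) + (-2)·(-0.2235) = 1.5084.

Step 5 — scale by n: T² = 6 · 1.5084 = 9.0503.

T² ≈ 9.0503


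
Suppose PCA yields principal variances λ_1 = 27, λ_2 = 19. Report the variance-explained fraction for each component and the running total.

Step 1 — total variance = trace(Sigma) = Σ λ_i = 27 + 19 = 46.

Step 2 — fraction explained by component i = λ_i / Σ λ:
  PC1: 27/46 = 0.587
  PC2: 19/46 = 0.413

Step 3 — cumulative fraction after k components = (λ_1 + ... + λ_k) / Σ λ:
  k = 1: 27/46 = 0.587
  k = 2: (27 + 19)/46 = 46/46 = 1

Summary (fraction, with percent):

explained: PC1 0.587 (58.7%), PC2 0.413 (41.3%);  cumulative: 0.587, 1


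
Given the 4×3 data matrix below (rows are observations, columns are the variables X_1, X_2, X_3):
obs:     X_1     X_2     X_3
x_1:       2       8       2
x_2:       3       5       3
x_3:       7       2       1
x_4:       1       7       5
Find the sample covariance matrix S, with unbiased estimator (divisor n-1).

Step 1 — column means:
  mean(X_1) = (2 + 3 + 7 + 1) / 4 = 13/4 = 3.25
  mean(X_2) = (8 + 5 + 2 + 7) / 4 = 22/4 = 5.5
  mean(X_3) = (2 + 3 + 1 + 5) / 4 = 11/4 = 2.75

Step 2 — sample covariance S[i,j] = (1/(n-1)) · Σ_k (x_{k,i} - mean_i) · (x_{k,j} - mean_j), with n-1 = 3.
  S[X_1,X_1] = ((-1.25)·(-1.25) + (-0.25)·(-0.25) + (3.75)·(3.75) + (-2.25)·(-2.25)) / 3 = 20.75/3 = 6.9167
  S[X_1,X_2] = ((-1.25)·(2.5) + (-0.25)·(-0.5) + (3.75)·(-3.5) + (-2.25)·(1.5)) / 3 = -19.5/3 = -6.5
  S[X_1,X_3] = ((-1.25)·(-0.75) + (-0.25)·(0.25) + (3.75)·(-1.75) + (-2.25)·(2.25)) / 3 = -10.75/3 = -3.5833
  S[X_2,X_2] = ((2.5)·(2.5) + (-0.5)·(-0.5) + (-3.5)·(-3.5) + (1.5)·(1.5)) / 3 = 21/3 = 7
  S[X_2,X_3] = ((2.5)·(-0.75) + (-0.5)·(0.25) + (-3.5)·(-1.75) + (1.5)·(2.25)) / 3 = 7.5/3 = 2.5
  S[X_3,X_3] = ((-0.75)·(-0.75) + (0.25)·(0.25) + (-1.75)·(-1.75) + (2.25)·(2.25)) / 3 = 8.75/3 = 2.9167

S is symmetric (S[j,i] = S[i,j]). Assembling:

S = [[6.9167, -6.5, -3.5833],
 [-6.5, 7, 2.5],
 [-3.5833, 2.5, 2.9167]]


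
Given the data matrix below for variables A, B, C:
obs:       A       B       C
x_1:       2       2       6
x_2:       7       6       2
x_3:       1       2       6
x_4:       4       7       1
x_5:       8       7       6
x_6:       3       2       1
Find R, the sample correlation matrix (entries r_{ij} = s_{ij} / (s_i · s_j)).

Step 1 — column means:
  mean(A) = (2 + 7 + 1 + 4 + 8 + 3) / 6 = 25/6 = 4.1667
  mean(B) = (2 + 6 + 2 + 7 + 7 + 2) / 6 = 26/6 = 4.3333
  mean(C) = (6 + 2 + 6 + 1 + 6 + 1) / 6 = 22/6 = 3.6667

Step 2 — sample variances and covariances s[i,j] = (1/(n-1)) · Σ_k (x_{k,i} - mean_i) · (x_{k,j} - mean_j), with n-1 = 5:
  s[A,A] = ((-2.1667)·(-2.1667) + (2.8333)·(2.8333) + (-3.1667)·(-3.1667) + (-0.1667)·(-0.1667) + (3.8333)·(3.8333) + (-1.1667)·(-1.1667)) / 5 = 38.8333/5 = 7.7667
  s[A,B] = ((-2.1667)·(-2.3333) + (2.8333)·(1.6667) + (-3.1667)·(-2.3333) + (-0.1667)·(2.6667) + (3.8333)·(2.6667) + (-1.1667)·(-2.3333)) / 5 = 29.6667/5 = 5.9333
  s[A,C] = ((-2.1667)·(2.3333) + (2.8333)·(-1.6667) + (-3.1667)·(2.3333) + (-0.1667)·(-2.6667) + (3.8333)·(2.3333) + (-1.1667)·(-2.6667)) / 5 = -4.6667/5 = -0.9333
  s[B,B] = ((-2.3333)·(-2.3333) + (1.6667)·(1.6667) + (-2.3333)·(-2.3333) + (2.6667)·(2.6667) + (2.6667)·(2.6667) + (-2.3333)·(-2.3333)) / 5 = 33.3333/5 = 6.6667
  s[B,C] = ((-2.3333)·(2.3333) + (1.6667)·(-1.6667) + (-2.3333)·(2.3333) + (2.6667)·(-2.6667) + (2.6667)·(2.3333) + (-2.3333)·(-2.6667)) / 5 = -8.3333/5 = -1.6667
  s[C,C] = ((2.3333)·(2.3333) + (-1.6667)·(-1.6667) + (2.3333)·(2.3333) + (-2.6667)·(-2.6667) + (2.3333)·(2.3333) + (-2.6667)·(-2.6667)) / 5 = 33.3333/5 = 6.6667
  Sample standard deviations s_i = √(s[i,i]):
  s(A) = √(7.7667) = 2.7869
  s(B) = √(6.6667) = 2.582
  s(C) = √(6.6667) = 2.582

Step 3 — r_{ij} = s_{ij} / (s_i · s_j):
  r[A,A] = 1 (diagonal).
  r[A,B] = 5.9333 / (2.7869 · 2.582) = 5.9333 / 7.1957 = 0.8246
  r[A,C] = -0.9333 / (2.7869 · 2.582) = -0.9333 / 7.1957 = -0.1297
  r[B,B] = 1 (diagonal).
  r[B,C] = -1.6667 / (2.582 · 2.582) = -1.6667 / 6.6667 = -0.25
  r[C,C] = 1 (diagonal).

R is symmetric with unit diagonal. Assembling:

R = [[1, 0.8246, -0.1297],
 [0.8246, 1, -0.25],
 [-0.1297, -0.25, 1]]


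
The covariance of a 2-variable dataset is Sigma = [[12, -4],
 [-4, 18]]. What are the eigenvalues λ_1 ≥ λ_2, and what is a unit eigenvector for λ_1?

Step 1 — characteristic polynomial of 2×2 Sigma:
  det(Sigma - λI) = λ² - trace · λ + det = 0.
  trace = 12 + 18 = 30, det = 12·18 - (-4)² = 200.
Step 2 — discriminant:
  Δ = trace² - 4·det = 900 - 800 = 100.
Step 3 — eigenvalues:
  λ = (trace ± √Δ)/2 = (30 ± 10)/2,
  λ_1 = 20,  λ_2 = 10.

Step 4 — unit eigenvector for λ_1: solve (Sigma - λ_1 I)v = 0. First row:
  (12 - 20)·v_x + (-4)·v_y = 0, i.e. (-8)·v_x + (-4)·v_y = 0,
  so v ∝ (b, λ_1 - a) = (-4, 8); multiply by -1 so the first entry is positive: u = (4, -8).
  ||u|| = √((4)² + (-8)²) = √(80) ≈ 8.9443,
  v_1 = u/||u|| ≈ (0.4472, -0.8944) (||v_1|| = 1).

λ_1 = 20,  λ_2 = 10;  v_1 ≈ (0.4472, -0.8944)


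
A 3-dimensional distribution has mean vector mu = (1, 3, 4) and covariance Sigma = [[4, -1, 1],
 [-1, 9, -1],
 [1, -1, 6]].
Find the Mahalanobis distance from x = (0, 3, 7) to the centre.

Step 1 — centre the observation: (x - mu) = (-1, 0, 3).

Step 2 — invert Sigma (cofactor / det for 3×3, or solve directly):
  Sigma^{-1} = [[0.2663, 0.0251, -0.0402],
 [0.0251, 0.1156, 0.0151],
 [-0.0402, 0.0151, 0.1759]].

Step 3 — form the quadratic (x - mu)^T · Sigma^{-1} · (x - mu):
  Sigma^{-1} · (x - mu) = (-0.3869, 0.0201, 0.5678).
  (x - mu)^T · [Sigma^{-1} · (x - mu)] = (-1)·(-0.3869) + (0)·(0.0201) + (3)·(0.5678) = 2.0905.

Step 4 — take square root: d = √(2.0905) ≈ 1.4458.

d(x, mu) = √(2.0905) ≈ 1.4458


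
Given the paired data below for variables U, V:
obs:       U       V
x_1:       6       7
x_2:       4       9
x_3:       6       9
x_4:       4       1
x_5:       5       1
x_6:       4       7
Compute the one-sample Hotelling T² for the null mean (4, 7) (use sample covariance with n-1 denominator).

Step 1 — sample mean vector:
  mean(U) = (6 + 4 + 6 + 4 + 5 + 4) / 6 = 29/6 = 4.8333
  mean(V) = (7 + 9 + 9 + 1 + 1 + 7) / 6 = 34/6 = 5.6667
  x̄ = (4.8333, 5.6667),  deviation x̄ - mu_0 = (4.8333, 5.6667) - (4, 7) = (0.8333, -1.3333).

Step 2 — sample covariance matrix, S[i,j] = (1/(n-1)) · Σ_k (x_{k,i} - mean_i) · (x_{k,j} - mean_j), divisor n-1 = 5:
  S[U,U] = ((1.1667)·(1.1667) + (-0.8333)·(-0.8333) + (1.1667)·(1.1667) + (-0.8333)·(-0.8333) + (0.1667)·(0.1667) + (-0.8333)·(-0.8333)) / 5 = 4.8333/5 = 0.9667
  S[U,V] = ((1.1667)·(1.3333) + (-0.8333)·(3.3333) + (1.1667)·(3.3333) + (-0.8333)·(-4.6667) + (0.1667)·(-4.6667) + (-0.8333)·(1.3333)) / 5 = 4.6667/5 = 0.9333
  S[V,V] = ((1.3333)·(1.3333) + (3.3333)·(3.3333) + (3.3333)·(3.3333) + (-4.6667)·(-4.6667) + (-4.6667)·(-4.6667) + (1.3333)·(1.3333)) / 5 = 69.3333/5 = 13.8667
  S = [[0.9667, 0.9333],
 [0.9333, 13.8667]].

Step 3 — invert S. det(S) = 0.9667·13.8667 - (0.9333)² = 12.5333.
  S^{-1} = (1/det) · [[d, -b], [-b, a]] = [[1.1064, -0.0745],
 [-0.0745, 0.0771]].

Step 4 — quadratic form (x̄ - mu_0)^T · S^{-1} · (x̄ - mu_0):
  S^{-1} · (x̄ - mu_0) = (1.0213, -0.1649),
  (x̄ - mu_0)^T · [...] = (0.8333)·(1.0213) + (-1.3333)·(-0.1649) = 1.0709.

Step 5 — scale by n: T² = 6 · 1.0709 = 6.4255.

T² ≈ 6.4255


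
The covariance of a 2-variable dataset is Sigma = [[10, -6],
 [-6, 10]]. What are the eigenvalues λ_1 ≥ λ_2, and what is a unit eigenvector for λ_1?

Step 1 — characteristic polynomial of 2×2 Sigma:
  det(Sigma - λI) = λ² - trace · λ + det = 0.
  trace = 10 + 10 = 20, det = 10·10 - (-6)² = 64.
Step 2 — discriminant:
  Δ = trace² - 4·det = 400 - 256 = 144.
Step 3 — eigenvalues:
  λ = (trace ± √Δ)/2 = (20 ± 12)/2,
  λ_1 = 16,  λ_2 = 4.

Step 4 — unit eigenvector for λ_1: solve (Sigma - λ_1 I)v = 0. First row:
  (10 - 16)·v_x + (-6)·v_y = 0, i.e. (-6)·v_x + (-6)·v_y = 0,
  so v ∝ (b, λ_1 - a) = (-6, 6); multiply by -1 so the first entry is positive: u = (6, -6).
  ||u|| = √((6)² + (-6)²) = √(72) ≈ 8.4853,
  v_1 = u/||u|| ≈ (0.7071, -0.7071) (||v_1|| = 1).

λ_1 = 16,  λ_2 = 4;  v_1 ≈ (0.7071, -0.7071)


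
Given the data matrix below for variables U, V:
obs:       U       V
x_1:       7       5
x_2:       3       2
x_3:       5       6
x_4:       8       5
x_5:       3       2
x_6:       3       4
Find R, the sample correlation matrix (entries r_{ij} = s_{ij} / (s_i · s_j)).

Step 1 — column means:
  mean(U) = (7 + 3 + 5 + 8 + 3 + 3) / 6 = 29/6 = 4.8333
  mean(V) = (5 + 2 + 6 + 5 + 2 + 4) / 6 = 24/6 = 4

Step 2 — sample variances and covariances s[i,j] = (1/(n-1)) · Σ_k (x_{k,i} - mean_i) · (x_{k,j} - mean_j), with n-1 = 5:
  s[U,U] = ((2.1667)·(2.1667) + (-1.8333)·(-1.8333) + (0.1667)·(0.1667) + (3.1667)·(3.1667) + (-1.8333)·(-1.8333) + (-1.8333)·(-1.8333)) / 5 = 24.8333/5 = 4.9667
  s[U,V] = ((2.1667)·(1) + (-1.8333)·(-2) + (0.1667)·(2) + (3.1667)·(1) + (-1.8333)·(-2) + (-1.8333)·(0)) / 5 = 13/5 = 2.6
  s[V,V] = ((1)·(1) + (-2)·(-2) + (2)·(2) + (1)·(1) + (-2)·(-2) + (0)·(0)) / 5 = 14/5 = 2.8
  Sample standard deviations s_i = √(s[i,i]):
  s(U) = √(4.9667) = 2.2286
  s(V) = √(2.8) = 1.6733

Step 3 — r_{ij} = s_{ij} / (s_i · s_j):
  r[U,U] = 1 (diagonal).
  r[U,V] = 2.6 / (2.2286 · 1.6733) = 2.6 / 3.7292 = 0.6972
  r[V,V] = 1 (diagonal).

R is symmetric with unit diagonal. Assembling:

R = [[1, 0.6972],
 [0.6972, 1]]


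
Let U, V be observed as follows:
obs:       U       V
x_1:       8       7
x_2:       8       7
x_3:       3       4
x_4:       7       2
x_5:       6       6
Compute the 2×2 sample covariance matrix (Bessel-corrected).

Step 1 — column means:
  mean(U) = (8 + 8 + 3 + 7 + 6) / 5 = 32/5 = 6.4
  mean(V) = (7 + 7 + 4 + 2 + 6) / 5 = 26/5 = 5.2

Step 2 — sample covariance S[i,j] = (1/(n-1)) · Σ_k (x_{k,i} - mean_i) · (x_{k,j} - mean_j), with n-1 = 4.
  S[U,U] = ((1.6)·(1.6) + (1.6)·(1.6) + (-3.4)·(-3.4) + (0.6)·(0.6) + (-0.4)·(-0.4)) / 4 = 17.2/4 = 4.3
  S[U,V] = ((1.6)·(1.8) + (1.6)·(1.8) + (-3.4)·(-1.2) + (0.6)·(-3.2) + (-0.4)·(0.8)) / 4 = 7.6/4 = 1.9
  S[V,V] = ((1.8)·(1.8) + (1.8)·(1.8) + (-1.2)·(-1.2) + (-3.2)·(-3.2) + (0.8)·(0.8)) / 4 = 18.8/4 = 4.7

S is symmetric (S[j,i] = S[i,j]). Assembling:

S = [[4.3, 1.9],
 [1.9, 4.7]]


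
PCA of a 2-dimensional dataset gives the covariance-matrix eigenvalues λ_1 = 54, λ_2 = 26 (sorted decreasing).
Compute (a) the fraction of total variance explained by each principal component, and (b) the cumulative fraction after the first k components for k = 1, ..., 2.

Step 1 — total variance = trace(Sigma) = Σ λ_i = 54 + 26 = 80.

Step 2 — fraction explained by component i = λ_i / Σ λ:
  PC1: 54/80 = 0.675
  PC2: 26/80 = 0.325

Step 3 — cumulative fraction after k components = (λ_1 + ... + λ_k) / Σ λ:
  k = 1: 54/80 = 0.675
  k = 2: (54 + 26)/80 = 80/80 = 1

Summary (fraction, with percent):

explained: PC1 0.675 (67.5%), PC2 0.325 (32.5%);  cumulative: 0.675, 1


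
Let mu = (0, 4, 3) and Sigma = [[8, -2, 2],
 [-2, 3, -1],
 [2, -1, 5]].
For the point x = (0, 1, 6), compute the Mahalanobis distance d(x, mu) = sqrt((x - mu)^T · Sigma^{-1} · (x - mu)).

Step 1 — centre the observation: (x - mu) = (0, -3, 3).

Step 2 — invert Sigma (cofactor / det for 3×3, or solve directly):
  Sigma^{-1} = [[0.1591, 0.0909, -0.0455],
 [0.0909, 0.4091, 0.0455],
 [-0.0455, 0.0455, 0.2273]].

Step 3 — form the quadratic (x - mu)^T · Sigma^{-1} · (x - mu):
  Sigma^{-1} · (x - mu) = (-0.4091, -1.0909, 0.5455).
  (x - mu)^T · [Sigma^{-1} · (x - mu)] = (0)·(-0.4091) + (-3)·(-1.0909) + (3)·(0.5455) = 4.9091.

Step 4 — take square root: d = √(4.9091) ≈ 2.2156.

d(x, mu) = √(4.9091) ≈ 2.2156


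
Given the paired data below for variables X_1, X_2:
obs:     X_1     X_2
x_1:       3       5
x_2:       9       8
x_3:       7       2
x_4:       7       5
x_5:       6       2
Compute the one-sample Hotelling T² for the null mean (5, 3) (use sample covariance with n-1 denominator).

Step 1 — sample mean vector:
  mean(X_1) = (3 + 9 + 7 + 7 + 6) / 5 = 32/5 = 6.4
  mean(X_2) = (5 + 8 + 2 + 5 + 2) / 5 = 22/5 = 4.4
  x̄ = (6.4, 4.4),  deviation x̄ - mu_0 = (6.4, 4.4) - (5, 3) = (1.4, 1.4).

Step 2 — sample covariance matrix, S[i,j] = (1/(n-1)) · Σ_k (x_{k,i} - mean_i) · (x_{k,j} - mean_j), divisor n-1 = 4:
  S[X_1,X_1] = ((-3.4)·(-3.4) + (2.6)·(2.6) + (0.6)·(0.6) + (0.6)·(0.6) + (-0.4)·(-0.4)) / 4 = 19.2/4 = 4.8
  S[X_1,X_2] = ((-3.4)·(0.6) + (2.6)·(3.6) + (0.6)·(-2.4) + (0.6)·(0.6) + (-0.4)·(-2.4)) / 4 = 7.2/4 = 1.8
  S[X_2,X_2] = ((0.6)·(0.6) + (3.6)·(3.6) + (-2.4)·(-2.4) + (0.6)·(0.6) + (-2.4)·(-2.4)) / 4 = 25.2/4 = 6.3
  S = [[4.8, 1.8],
 [1.8, 6.3]].

Step 3 — invert S. det(S) = 4.8·6.3 - (1.8)² = 27.
  S^{-1} = (1/det) · [[d, -b], [-b, a]] = [[0.2333, -0.0667],
 [-0.0667, 0.1778]].

Step 4 — quadratic form (x̄ - mu_0)^T · S^{-1} · (x̄ - mu_0):
  S^{-1} · (x̄ - mu_0) = (0.2333, 0.1556),
  (x̄ - mu_0)^T · [...] = (1.4)·(0.2333) + (1.4)·(0.1556) = 0.5444.

Step 5 — scale by n: T² = 5 · 0.5444 = 2.7222.

T² ≈ 2.7222


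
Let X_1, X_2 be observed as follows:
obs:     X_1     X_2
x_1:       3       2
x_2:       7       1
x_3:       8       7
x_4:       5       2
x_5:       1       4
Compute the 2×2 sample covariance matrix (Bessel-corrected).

Step 1 — column means:
  mean(X_1) = (3 + 7 + 8 + 5 + 1) / 5 = 24/5 = 4.8
  mean(X_2) = (2 + 1 + 7 + 2 + 4) / 5 = 16/5 = 3.2

Step 2 — sample covariance S[i,j] = (1/(n-1)) · Σ_k (x_{k,i} - mean_i) · (x_{k,j} - mean_j), with n-1 = 4.
  S[X_1,X_1] = ((-1.8)·(-1.8) + (2.2)·(2.2) + (3.2)·(3.2) + (0.2)·(0.2) + (-3.8)·(-3.8)) / 4 = 32.8/4 = 8.2
  S[X_1,X_2] = ((-1.8)·(-1.2) + (2.2)·(-2.2) + (3.2)·(3.8) + (0.2)·(-1.2) + (-3.8)·(0.8)) / 4 = 6.2/4 = 1.55
  S[X_2,X_2] = ((-1.2)·(-1.2) + (-2.2)·(-2.2) + (3.8)·(3.8) + (-1.2)·(-1.2) + (0.8)·(0.8)) / 4 = 22.8/4 = 5.7

S is symmetric (S[j,i] = S[i,j]). Assembling:

S = [[8.2, 1.55],
 [1.55, 5.7]]


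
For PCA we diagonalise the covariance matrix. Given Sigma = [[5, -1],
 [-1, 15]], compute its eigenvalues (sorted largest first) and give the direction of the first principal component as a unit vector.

Step 1 — characteristic polynomial of 2×2 Sigma:
  det(Sigma - λI) = λ² - trace · λ + det = 0.
  trace = 5 + 15 = 20, det = 5·15 - (-1)² = 74.
Step 2 — discriminant:
  Δ = trace² - 4·det = 400 - 296 = 104.
Step 3 — eigenvalues:
  λ = (trace ± √Δ)/2 = (20 ± 10.198)/2,
  λ_1 = 15.099,  λ_2 = 4.901.

Step 4 — unit eigenvector for λ_1: solve (Sigma - λ_1 I)v = 0. First row:
  (5 - 15.099)·v_x + (-1)·v_y = 0, i.e. (-10.099)·v_x + (-1)·v_y = 0,
  so v ∝ (b, λ_1 - a) = (-1, 10.099); multiply by -1 so the first entry is positive: u = (1, -10.099).
  ||u|| = √((1)² + (-10.099)²) = √(102.9902) ≈ 10.1484,
  v_1 = u/||u|| ≈ (0.0985, -0.9951) (||v_1|| = 1).

λ_1 = 15.099,  λ_2 = 4.901;  v_1 ≈ (0.0985, -0.9951)


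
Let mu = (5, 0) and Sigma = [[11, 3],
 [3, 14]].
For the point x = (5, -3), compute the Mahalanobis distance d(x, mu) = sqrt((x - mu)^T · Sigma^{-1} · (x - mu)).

Step 1 — centre the observation: (x - mu) = (0, -3).

Step 2 — invert Sigma. det(Sigma) = 11·14 - (3)² = 145.
  Sigma^{-1} = (1/det) · [[d, -b], [-b, a]] = [[0.0966, -0.0207],
 [-0.0207, 0.0759]].

Step 3 — form the quadratic (x - mu)^T · Sigma^{-1} · (x - mu):
  Sigma^{-1} · (x - mu) = (0.0621, -0.2276).
  (x - mu)^T · [Sigma^{-1} · (x - mu)] = (0)·(0.0621) + (-3)·(-0.2276) = 0.6828.

Step 4 — take square root: d = √(0.6828) ≈ 0.8263.

d(x, mu) = √(0.6828) ≈ 0.8263


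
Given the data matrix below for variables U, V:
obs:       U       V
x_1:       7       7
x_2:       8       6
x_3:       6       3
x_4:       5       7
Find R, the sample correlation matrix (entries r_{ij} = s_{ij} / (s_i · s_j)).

Step 1 — column means:
  mean(U) = (7 + 8 + 6 + 5) / 4 = 26/4 = 6.5
  mean(V) = (7 + 6 + 3 + 7) / 4 = 23/4 = 5.75

Step 2 — sample variances and covariances s[i,j] = (1/(n-1)) · Σ_k (x_{k,i} - mean_i) · (x_{k,j} - mean_j), with n-1 = 3:
  s[U,U] = ((0.5)·(0.5) + (1.5)·(1.5) + (-0.5)·(-0.5) + (-1.5)·(-1.5)) / 3 = 5/3 = 1.6667
  s[U,V] = ((0.5)·(1.25) + (1.5)·(0.25) + (-0.5)·(-2.75) + (-1.5)·(1.25)) / 3 = 0.5/3 = 0.1667
  s[V,V] = ((1.25)·(1.25) + (0.25)·(0.25) + (-2.75)·(-2.75) + (1.25)·(1.25)) / 3 = 10.75/3 = 3.5833
  Sample standard deviations s_i = √(s[i,i]):
  s(U) = √(1.6667) = 1.291
  s(V) = √(3.5833) = 1.893

Step 3 — r_{ij} = s_{ij} / (s_i · s_j):
  r[U,U] = 1 (diagonal).
  r[U,V] = 0.1667 / (1.291 · 1.893) = 0.1667 / 2.4438 = 0.0682
  r[V,V] = 1 (diagonal).

R is symmetric with unit diagonal. Assembling:

R = [[1, 0.0682],
 [0.0682, 1]]


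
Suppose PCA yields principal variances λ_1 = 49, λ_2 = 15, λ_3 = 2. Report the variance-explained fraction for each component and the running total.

Step 1 — total variance = trace(Sigma) = Σ λ_i = 49 + 15 + 2 = 66.

Step 2 — fraction explained by component i = λ_i / Σ λ:
  PC1: 49/66 = 0.7424
  PC2: 15/66 = 0.2273
  PC3: 2/66 = 0.0303

Step 3 — cumulative fraction after k components = (λ_1 + ... + λ_k) / Σ λ:
  k = 1: 49/66 = 0.7424
  k = 2: (49 + 15)/66 = 64/66 = 0.9697
  k = 3: (49 + 15 + 2)/66 = 66/66 = 1

Summary (fraction, with percent):

explained: PC1 0.7424 (74.24%), PC2 0.2273 (22.73%), PC3 0.0303 (3.03%);  cumulative: 0.7424, 0.9697, 1


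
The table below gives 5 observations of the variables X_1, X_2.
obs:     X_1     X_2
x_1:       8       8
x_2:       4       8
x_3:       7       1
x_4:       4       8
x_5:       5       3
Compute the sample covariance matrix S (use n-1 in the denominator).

Step 1 — column means:
  mean(X_1) = (8 + 4 + 7 + 4 + 5) / 5 = 28/5 = 5.6
  mean(X_2) = (8 + 8 + 1 + 8 + 3) / 5 = 28/5 = 5.6

Step 2 — sample covariance S[i,j] = (1/(n-1)) · Σ_k (x_{k,i} - mean_i) · (x_{k,j} - mean_j), with n-1 = 4.
  S[X_1,X_1] = ((2.4)·(2.4) + (-1.6)·(-1.6) + (1.4)·(1.4) + (-1.6)·(-1.6) + (-0.6)·(-0.6)) / 4 = 13.2/4 = 3.3
  S[X_1,X_2] = ((2.4)·(2.4) + (-1.6)·(2.4) + (1.4)·(-4.6) + (-1.6)·(2.4) + (-0.6)·(-2.6)) / 4 = -6.8/4 = -1.7
  S[X_2,X_2] = ((2.4)·(2.4) + (2.4)·(2.4) + (-4.6)·(-4.6) + (2.4)·(2.4) + (-2.6)·(-2.6)) / 4 = 45.2/4 = 11.3

S is symmetric (S[j,i] = S[i,j]). Assembling:

S = [[3.3, -1.7],
 [-1.7, 11.3]]


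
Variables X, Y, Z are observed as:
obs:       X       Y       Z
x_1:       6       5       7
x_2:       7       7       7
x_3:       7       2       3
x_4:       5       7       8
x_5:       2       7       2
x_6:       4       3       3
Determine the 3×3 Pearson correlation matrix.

Step 1 — column means:
  mean(X) = (6 + 7 + 7 + 5 + 2 + 4) / 6 = 31/6 = 5.1667
  mean(Y) = (5 + 7 + 2 + 7 + 7 + 3) / 6 = 31/6 = 5.1667
  mean(Z) = (7 + 7 + 3 + 8 + 2 + 3) / 6 = 30/6 = 5

Step 2 — sample variances and covariances s[i,j] = (1/(n-1)) · Σ_k (x_{k,i} - mean_i) · (x_{k,j} - mean_j), with n-1 = 5:
  s[X,X] = ((0.8333)·(0.8333) + (1.8333)·(1.8333) + (1.8333)·(1.8333) + (-0.1667)·(-0.1667) + (-3.1667)·(-3.1667) + (-1.1667)·(-1.1667)) / 5 = 18.8333/5 = 3.7667
  s[X,Y] = ((0.8333)·(-0.1667) + (1.8333)·(1.8333) + (1.8333)·(-3.1667) + (-0.1667)·(1.8333) + (-3.1667)·(1.8333) + (-1.1667)·(-2.1667)) / 5 = -6.1667/5 = -1.2333
  s[X,Z] = ((0.8333)·(2) + (1.8333)·(2) + (1.8333)·(-2) + (-0.1667)·(3) + (-3.1667)·(-3) + (-1.1667)·(-2)) / 5 = 13/5 = 2.6
  s[Y,Y] = ((-0.1667)·(-0.1667) + (1.8333)·(1.8333) + (-3.1667)·(-3.1667) + (1.8333)·(1.8333) + (1.8333)·(1.8333) + (-2.1667)·(-2.1667)) / 5 = 24.8333/5 = 4.9667
  s[Y,Z] = ((-0.1667)·(2) + (1.8333)·(2) + (-3.1667)·(-2) + (1.8333)·(3) + (1.8333)·(-3) + (-2.1667)·(-2)) / 5 = 14/5 = 2.8
  s[Z,Z] = ((2)·(2) + (2)·(2) + (-2)·(-2) + (3)·(3) + (-3)·(-3) + (-2)·(-2)) / 5 = 34/5 = 6.8
  Sample standard deviations s_i = √(s[i,i]):
  s(X) = √(3.7667) = 1.9408
  s(Y) = √(4.9667) = 2.2286
  s(Z) = √(6.8) = 2.6077

Step 3 — r_{ij} = s_{ij} / (s_i · s_j):
  r[X,X] = 1 (diagonal).
  r[X,Y] = -1.2333 / (1.9408 · 2.2286) = -1.2333 / 4.3252 = -0.2851
  r[X,Z] = 2.6 / (1.9408 · 2.6077) = 2.6 / 5.061 = 0.5137
  r[Y,Y] = 1 (diagonal).
  r[Y,Z] = 2.8 / (2.2286 · 2.6077) = 2.8 / 5.8115 = 0.4818
  r[Z,Z] = 1 (diagonal).

R is symmetric with unit diagonal. Assembling:

R = [[1, -0.2851, 0.5137],
 [-0.2851, 1, 0.4818],
 [0.5137, 0.4818, 1]]


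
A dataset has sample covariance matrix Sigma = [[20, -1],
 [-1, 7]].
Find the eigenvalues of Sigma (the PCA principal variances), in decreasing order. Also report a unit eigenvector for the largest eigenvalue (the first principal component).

Step 1 — characteristic polynomial of 2×2 Sigma:
  det(Sigma - λI) = λ² - trace · λ + det = 0.
  trace = 20 + 7 = 27, det = 20·7 - (-1)² = 139.
Step 2 — discriminant:
  Δ = trace² - 4·det = 729 - 556 = 173.
Step 3 — eigenvalues:
  λ = (trace ± √Δ)/2 = (27 ± 13.1529)/2,
  λ_1 = 20.0765,  λ_2 = 6.9235.

Step 4 — unit eigenvector for λ_1: solve (Sigma - λ_1 I)v = 0. First row:
  (20 - 20.0765)·v_x + (-1)·v_y = 0, i.e. (-0.0765)·v_x + (-1)·v_y = 0,
  so v ∝ (b, λ_1 - a) = (-1, 0.0765); multiply by -1 so the first entry is positive: u = (1, -0.0765).
  ||u|| = √((1)² + (-0.0765)²) = √(1.0058) ≈ 1.0029,
  v_1 = u/||u|| ≈ (0.9971, -0.0763) (||v_1|| = 1).

λ_1 = 20.0765,  λ_2 = 6.9235;  v_1 ≈ (0.9971, -0.0763)


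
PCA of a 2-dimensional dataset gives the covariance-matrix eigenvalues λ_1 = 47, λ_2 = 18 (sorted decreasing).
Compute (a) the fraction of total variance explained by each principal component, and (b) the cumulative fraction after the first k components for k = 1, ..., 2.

Step 1 — total variance = trace(Sigma) = Σ λ_i = 47 + 18 = 65.

Step 2 — fraction explained by component i = λ_i / Σ λ:
  PC1: 47/65 = 0.7231
  PC2: 18/65 = 0.2769

Step 3 — cumulative fraction after k components = (λ_1 + ... + λ_k) / Σ λ:
  k = 1: 47/65 = 0.7231
  k = 2: (47 + 18)/65 = 65/65 = 1

Summary (fraction, with percent):

explained: PC1 0.7231 (72.31%), PC2 0.2769 (27.69%);  cumulative: 0.7231, 1


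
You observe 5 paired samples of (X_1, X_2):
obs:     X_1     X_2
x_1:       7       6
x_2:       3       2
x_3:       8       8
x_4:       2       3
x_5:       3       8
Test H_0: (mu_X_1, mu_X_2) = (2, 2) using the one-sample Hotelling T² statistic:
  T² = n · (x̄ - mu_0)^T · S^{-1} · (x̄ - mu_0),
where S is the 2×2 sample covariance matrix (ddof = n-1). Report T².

Step 1 — sample mean vector:
  mean(X_1) = (7 + 3 + 8 + 2 + 3) / 5 = 23/5 = 4.6
  mean(X_2) = (6 + 2 + 8 + 3 + 8) / 5 = 27/5 = 5.4
  x̄ = (4.6, 5.4),  deviation x̄ - mu_0 = (4.6, 5.4) - (2, 2) = (2.6, 3.4).

Step 2 — sample covariance matrix, S[i,j] = (1/(n-1)) · Σ_k (x_{k,i} - mean_i) · (x_{k,j} - mean_j), divisor n-1 = 4:
  S[X_1,X_1] = ((2.4)·(2.4) + (-1.6)·(-1.6) + (3.4)·(3.4) + (-2.6)·(-2.6) + (-1.6)·(-1.6)) / 4 = 29.2/4 = 7.3
  S[X_1,X_2] = ((2.4)·(0.6) + (-1.6)·(-3.4) + (3.4)·(2.6) + (-2.6)·(-2.4) + (-1.6)·(2.6)) / 4 = 17.8/4 = 4.45
  S[X_2,X_2] = ((0.6)·(0.6) + (-3.4)·(-3.4) + (2.6)·(2.6) + (-2.4)·(-2.4) + (2.6)·(2.6)) / 4 = 31.2/4 = 7.8
  S = [[7.3, 4.45],
 [4.45, 7.8]].

Step 3 — invert S. det(S) = 7.3·7.8 - (4.45)² = 37.1375.
  S^{-1} = (1/det) · [[d, -b], [-b, a]] = [[0.21, -0.1198],
 [-0.1198, 0.1966]].

Step 4 — quadratic form (x̄ - mu_0)^T · S^{-1} · (x̄ - mu_0):
  S^{-1} · (x̄ - mu_0) = (0.1387, 0.3568),
  (x̄ - mu_0)^T · [...] = (2.6)·(0.1387) + (3.4)·(0.3568) = 1.5736.

Step 5 — scale by n: T² = 5 · 1.5736 = 7.8681.

T² ≈ 7.8681


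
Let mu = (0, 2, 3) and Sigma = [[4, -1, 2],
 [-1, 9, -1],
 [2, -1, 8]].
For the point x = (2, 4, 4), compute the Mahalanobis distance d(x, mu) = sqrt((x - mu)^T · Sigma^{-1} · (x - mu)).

Step 1 — centre the observation: (x - mu) = (2, 2, 1).

Step 2 — invert Sigma (cofactor / det for 3×3, or solve directly):
  Sigma^{-1} = [[0.291, 0.0246, -0.0697],
 [0.0246, 0.1148, 0.0082],
 [-0.0697, 0.0082, 0.1434]].

Step 3 — form the quadratic (x - mu)^T · Sigma^{-1} · (x - mu):
  Sigma^{-1} · (x - mu) = (0.5615, 0.2869, 0.0205).
  (x - mu)^T · [Sigma^{-1} · (x - mu)] = (2)·(0.5615) + (2)·(0.2869) + (1)·(0.0205) = 1.7172.

Step 4 — take square root: d = √(1.7172) ≈ 1.3104.

d(x, mu) = √(1.7172) ≈ 1.3104


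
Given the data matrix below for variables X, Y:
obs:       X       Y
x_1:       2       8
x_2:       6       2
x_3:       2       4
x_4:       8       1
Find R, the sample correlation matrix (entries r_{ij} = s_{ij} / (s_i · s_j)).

Step 1 — column means:
  mean(X) = (2 + 6 + 2 + 8) / 4 = 18/4 = 4.5
  mean(Y) = (8 + 2 + 4 + 1) / 4 = 15/4 = 3.75

Step 2 — sample variances and covariances s[i,j] = (1/(n-1)) · Σ_k (x_{k,i} - mean_i) · (x_{k,j} - mean_j), with n-1 = 3:
  s[X,X] = ((-2.5)·(-2.5) + (1.5)·(1.5) + (-2.5)·(-2.5) + (3.5)·(3.5)) / 3 = 27/3 = 9
  s[X,Y] = ((-2.5)·(4.25) + (1.5)·(-1.75) + (-2.5)·(0.25) + (3.5)·(-2.75)) / 3 = -23.5/3 = -7.8333
  s[Y,Y] = ((4.25)·(4.25) + (-1.75)·(-1.75) + (0.25)·(0.25) + (-2.75)·(-2.75)) / 3 = 28.75/3 = 9.5833
  Sample standard deviations s_i = √(s[i,i]):
  s(X) = √(9) = 3
  s(Y) = √(9.5833) = 3.0957

Step 3 — r_{ij} = s_{ij} / (s_i · s_j):
  r[X,X] = 1 (diagonal).
  r[X,Y] = -7.8333 / (3 · 3.0957) = -7.8333 / 9.2871 = -0.8435
  r[Y,Y] = 1 (diagonal).

R is symmetric with unit diagonal. Assembling:

R = [[1, -0.8435],
 [-0.8435, 1]]
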